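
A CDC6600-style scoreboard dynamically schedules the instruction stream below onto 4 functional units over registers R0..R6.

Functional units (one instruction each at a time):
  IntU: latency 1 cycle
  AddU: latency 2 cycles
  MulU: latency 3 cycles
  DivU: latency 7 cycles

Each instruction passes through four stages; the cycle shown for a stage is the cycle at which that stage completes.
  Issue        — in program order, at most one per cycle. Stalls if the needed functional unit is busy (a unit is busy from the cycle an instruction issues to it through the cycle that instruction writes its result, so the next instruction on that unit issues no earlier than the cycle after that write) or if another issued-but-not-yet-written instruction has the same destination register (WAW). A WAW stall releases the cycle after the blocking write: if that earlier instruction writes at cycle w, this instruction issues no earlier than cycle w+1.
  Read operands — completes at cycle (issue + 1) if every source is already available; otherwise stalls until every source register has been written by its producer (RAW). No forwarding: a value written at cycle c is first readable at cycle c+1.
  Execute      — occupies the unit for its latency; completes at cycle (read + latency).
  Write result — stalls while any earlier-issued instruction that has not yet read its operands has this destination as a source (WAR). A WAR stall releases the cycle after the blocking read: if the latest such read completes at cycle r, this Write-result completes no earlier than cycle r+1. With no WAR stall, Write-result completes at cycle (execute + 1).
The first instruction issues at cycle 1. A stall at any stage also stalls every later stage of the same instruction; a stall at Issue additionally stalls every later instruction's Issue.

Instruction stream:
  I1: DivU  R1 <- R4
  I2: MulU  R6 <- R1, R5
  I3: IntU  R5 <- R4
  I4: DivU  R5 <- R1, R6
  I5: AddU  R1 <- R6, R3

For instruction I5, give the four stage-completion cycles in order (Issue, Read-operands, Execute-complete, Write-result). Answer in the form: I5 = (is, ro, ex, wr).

I1 -> (1, 2, 9, 10)
I2 -> (2, 11, 14, 15)  // RAW R1: wait I1 write@10
I3 -> (3, 4, 5, 12)  // WAR R5: wait I2 read@11
I4 -> (13, 16, 23, 24)  // WAW R5: wait I3 write@12, RAW R6: wait I2 write@15
I5 -> (14, 16, 18, 19)  // RAW R6: wait I2 write@15

I5 = (14, 16, 18, 19)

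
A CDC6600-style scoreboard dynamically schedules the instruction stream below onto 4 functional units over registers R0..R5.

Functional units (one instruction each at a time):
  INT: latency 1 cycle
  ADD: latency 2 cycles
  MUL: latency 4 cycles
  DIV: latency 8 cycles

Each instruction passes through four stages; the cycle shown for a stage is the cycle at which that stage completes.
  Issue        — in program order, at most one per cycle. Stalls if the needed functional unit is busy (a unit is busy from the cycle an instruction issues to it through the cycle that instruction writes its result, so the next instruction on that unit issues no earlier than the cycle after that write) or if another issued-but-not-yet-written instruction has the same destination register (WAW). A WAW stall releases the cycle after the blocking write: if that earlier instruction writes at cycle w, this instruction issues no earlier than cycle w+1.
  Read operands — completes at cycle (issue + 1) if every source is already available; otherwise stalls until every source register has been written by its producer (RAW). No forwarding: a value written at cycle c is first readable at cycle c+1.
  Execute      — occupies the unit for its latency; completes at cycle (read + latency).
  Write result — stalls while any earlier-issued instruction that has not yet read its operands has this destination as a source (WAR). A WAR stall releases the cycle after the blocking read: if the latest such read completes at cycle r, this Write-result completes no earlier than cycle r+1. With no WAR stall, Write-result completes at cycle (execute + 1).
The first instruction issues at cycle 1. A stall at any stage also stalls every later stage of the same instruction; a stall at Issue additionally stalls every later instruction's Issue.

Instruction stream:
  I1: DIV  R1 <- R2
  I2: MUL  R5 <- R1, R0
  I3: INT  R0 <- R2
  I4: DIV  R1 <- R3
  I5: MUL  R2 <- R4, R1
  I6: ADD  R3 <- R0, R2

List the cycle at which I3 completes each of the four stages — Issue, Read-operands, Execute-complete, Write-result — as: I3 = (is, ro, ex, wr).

I1  is:1  ro:2  ex:10  wr:11
I2  is:2  ro:12  ex:16  wr:17  — RAW R1: wait I1 write@11
I3  is:3  ro:4  ex:5  wr:13  — WAR R0: wait I2 read@12
I4  is:12  ro:13  ex:21  wr:22  — struct: DIV busy until I1 writes@11
I5  is:18  ro:23  ex:27  wr:28  — struct: MUL busy until I2 writes@17, RAW R1: wait I4 write@22
I6  is:19  ro:29  ex:31  wr:32  — RAW R2: wait I5 write@28

I3 = (3, 4, 5, 13)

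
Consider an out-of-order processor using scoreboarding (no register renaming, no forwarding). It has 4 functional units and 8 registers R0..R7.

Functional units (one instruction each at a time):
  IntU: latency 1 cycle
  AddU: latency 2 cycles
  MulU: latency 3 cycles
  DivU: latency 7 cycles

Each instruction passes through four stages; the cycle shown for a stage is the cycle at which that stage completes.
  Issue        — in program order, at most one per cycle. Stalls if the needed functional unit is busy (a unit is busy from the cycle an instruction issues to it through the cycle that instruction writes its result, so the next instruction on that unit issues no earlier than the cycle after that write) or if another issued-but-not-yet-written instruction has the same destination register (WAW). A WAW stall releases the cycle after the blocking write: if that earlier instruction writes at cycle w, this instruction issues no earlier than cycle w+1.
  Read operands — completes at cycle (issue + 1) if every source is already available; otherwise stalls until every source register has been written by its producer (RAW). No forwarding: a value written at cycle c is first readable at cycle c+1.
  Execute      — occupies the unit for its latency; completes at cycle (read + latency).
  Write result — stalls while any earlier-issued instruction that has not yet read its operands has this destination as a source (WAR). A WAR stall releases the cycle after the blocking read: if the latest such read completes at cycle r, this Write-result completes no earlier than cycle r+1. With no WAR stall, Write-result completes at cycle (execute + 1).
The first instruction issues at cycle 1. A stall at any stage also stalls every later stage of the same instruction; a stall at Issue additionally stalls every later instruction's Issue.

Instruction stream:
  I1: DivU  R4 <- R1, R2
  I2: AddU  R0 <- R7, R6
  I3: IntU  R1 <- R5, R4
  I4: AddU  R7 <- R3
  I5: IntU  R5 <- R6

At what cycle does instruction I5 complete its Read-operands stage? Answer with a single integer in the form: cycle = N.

cycle = 15

I1 -> (1, 2, 9, 10)
I2 -> (2, 3, 5, 6)
I3 -> (3, 11, 12, 13)  // RAW R4: wait I1 write@10
I4 -> (7, 8, 10, 11)  // struct: AddU busy until I2 writes@6
I5 -> (14, 15, 16, 17)  // struct: IntU busy until I3 writes@13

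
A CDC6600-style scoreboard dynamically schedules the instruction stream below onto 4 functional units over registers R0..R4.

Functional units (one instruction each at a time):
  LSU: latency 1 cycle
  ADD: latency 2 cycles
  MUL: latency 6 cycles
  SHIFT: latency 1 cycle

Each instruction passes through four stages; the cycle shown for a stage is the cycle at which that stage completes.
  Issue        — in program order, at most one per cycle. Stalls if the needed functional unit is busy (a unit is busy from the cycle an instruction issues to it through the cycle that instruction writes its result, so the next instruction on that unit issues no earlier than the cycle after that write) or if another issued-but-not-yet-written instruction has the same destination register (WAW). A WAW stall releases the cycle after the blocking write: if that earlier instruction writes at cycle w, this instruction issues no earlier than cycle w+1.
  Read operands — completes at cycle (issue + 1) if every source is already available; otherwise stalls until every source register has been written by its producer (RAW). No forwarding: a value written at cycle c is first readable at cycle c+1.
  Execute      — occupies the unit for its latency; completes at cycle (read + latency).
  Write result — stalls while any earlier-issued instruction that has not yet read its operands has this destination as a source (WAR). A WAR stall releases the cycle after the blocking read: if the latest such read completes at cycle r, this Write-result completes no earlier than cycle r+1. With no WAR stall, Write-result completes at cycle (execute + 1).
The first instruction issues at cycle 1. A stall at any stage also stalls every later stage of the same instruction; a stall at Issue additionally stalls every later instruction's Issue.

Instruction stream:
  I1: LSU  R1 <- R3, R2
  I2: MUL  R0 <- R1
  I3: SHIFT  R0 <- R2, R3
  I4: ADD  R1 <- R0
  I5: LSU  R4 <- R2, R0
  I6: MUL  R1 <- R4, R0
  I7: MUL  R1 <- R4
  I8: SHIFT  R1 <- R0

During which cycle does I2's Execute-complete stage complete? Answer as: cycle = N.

I1: IS=1 RO=2 EX=3 WR=4
I2: IS=2 RO=5 EX=11 WR=12  [RAW R1: wait I1 write@4]
I3: IS=13 RO=14 EX=15 WR=16  [WAW R0: wait I2 write@12]
I4: IS=14 RO=17 EX=19 WR=20  [RAW R0: wait I3 write@16]
I5: IS=15 RO=17 EX=18 WR=19  [RAW R0: wait I3 write@16]
I6: IS=21 RO=22 EX=28 WR=29  [WAW R1: wait I4 write@20]
I7: IS=30 RO=31 EX=37 WR=38  [struct: MUL busy until I6 writes@29]
I8: IS=39 RO=40 EX=41 WR=42  [WAW R1: wait I7 write@38]

cycle = 11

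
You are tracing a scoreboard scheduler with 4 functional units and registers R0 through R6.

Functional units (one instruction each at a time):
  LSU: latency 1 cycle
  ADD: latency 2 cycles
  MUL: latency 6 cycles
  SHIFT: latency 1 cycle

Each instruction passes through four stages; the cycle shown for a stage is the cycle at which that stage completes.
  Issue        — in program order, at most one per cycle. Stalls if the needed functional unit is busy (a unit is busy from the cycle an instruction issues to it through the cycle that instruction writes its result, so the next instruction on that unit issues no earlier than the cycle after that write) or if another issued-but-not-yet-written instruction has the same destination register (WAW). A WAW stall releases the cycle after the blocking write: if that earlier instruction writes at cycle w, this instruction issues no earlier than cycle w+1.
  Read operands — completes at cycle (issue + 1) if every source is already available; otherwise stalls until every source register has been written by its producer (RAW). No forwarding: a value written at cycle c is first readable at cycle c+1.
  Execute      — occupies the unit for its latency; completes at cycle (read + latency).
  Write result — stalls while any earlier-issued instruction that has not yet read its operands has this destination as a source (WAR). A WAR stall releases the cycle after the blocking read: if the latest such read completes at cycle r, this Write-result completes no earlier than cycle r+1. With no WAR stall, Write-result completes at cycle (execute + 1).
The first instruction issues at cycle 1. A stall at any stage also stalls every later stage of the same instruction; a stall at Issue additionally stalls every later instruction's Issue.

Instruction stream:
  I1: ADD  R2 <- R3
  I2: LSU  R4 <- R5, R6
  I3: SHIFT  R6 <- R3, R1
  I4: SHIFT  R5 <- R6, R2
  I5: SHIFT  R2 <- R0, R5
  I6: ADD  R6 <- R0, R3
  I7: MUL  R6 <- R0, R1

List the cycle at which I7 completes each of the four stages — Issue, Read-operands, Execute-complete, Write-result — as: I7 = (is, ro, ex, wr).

cycle 1: I1→ADD
cycle 2: I1 RO, I2→LSU
cycle 3: I2 RO, I3→SHIFT
cycle 4: I1 EX, I2 EX, I3 RO
cycle 5: I1 WR R2, I2 WR R4, I3 EX
cycle 6: I3 WR R6
cycle 7: I4→SHIFT
cycle 8: I4 RO
cycle 9: I4 EX
cycle 10: I4 WR R5
cycle 11: I5→SHIFT
cycle 12: I5 RO, I6→ADD
cycle 13: I5 EX, I6 RO
cycle 14: I5 WR R2
cycle 15: I6 EX
cycle 16: I6 WR R6
cycle 17: I7→MUL
cycle 18: I7 RO
cycle 24: I7 EX
cycle 25: I7 WR R6

I7 = (17, 18, 24, 25)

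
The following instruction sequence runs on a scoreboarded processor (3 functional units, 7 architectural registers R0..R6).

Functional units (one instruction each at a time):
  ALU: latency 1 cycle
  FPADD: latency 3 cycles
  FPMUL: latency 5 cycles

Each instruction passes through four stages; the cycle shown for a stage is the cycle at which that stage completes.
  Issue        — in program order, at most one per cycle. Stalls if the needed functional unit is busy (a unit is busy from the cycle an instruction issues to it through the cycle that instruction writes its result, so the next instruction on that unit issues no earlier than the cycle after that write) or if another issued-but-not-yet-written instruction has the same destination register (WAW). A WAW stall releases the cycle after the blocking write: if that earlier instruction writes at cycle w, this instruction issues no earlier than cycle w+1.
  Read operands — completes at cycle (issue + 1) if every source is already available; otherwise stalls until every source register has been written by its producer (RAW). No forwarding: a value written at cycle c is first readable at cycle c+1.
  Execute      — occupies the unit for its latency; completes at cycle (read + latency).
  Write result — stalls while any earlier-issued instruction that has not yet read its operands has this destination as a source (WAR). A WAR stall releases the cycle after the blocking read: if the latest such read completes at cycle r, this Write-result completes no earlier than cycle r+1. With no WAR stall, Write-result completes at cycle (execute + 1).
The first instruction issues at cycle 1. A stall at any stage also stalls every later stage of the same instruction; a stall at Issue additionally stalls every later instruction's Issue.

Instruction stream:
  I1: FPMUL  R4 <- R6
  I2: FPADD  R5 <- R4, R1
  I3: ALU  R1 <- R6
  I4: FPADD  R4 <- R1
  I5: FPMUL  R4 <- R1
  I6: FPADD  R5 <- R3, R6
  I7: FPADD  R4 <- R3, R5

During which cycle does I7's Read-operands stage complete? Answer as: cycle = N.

cycle = 29

t=1  I1 issues→FPMUL
t=2  I1 reads · I2 issues→FPADD
t=3  I3 issues→ALU
t=4  I3 reads
t=5  I3 exec-done
t=7  I1 exec-done
t=8  I1 writes R4
t=9  I2 reads
t=10  I3 writes R1
t=12  I2 exec-done
t=13  I2 writes R5
t=14  I4 issues→FPADD
t=15  I4 reads
t=18  I4 exec-done
t=19  I4 writes R4
t=20  I5 issues→FPMUL
t=21  I5 reads · I6 issues→FPADD
t=22  I6 reads
t=25  I6 exec-done
t=26  I5 exec-done · I6 writes R5
t=27  I5 writes R4
t=28  I7 issues→FPADD
t=29  I7 reads
t=32  I7 exec-done
t=33  I7 writes R4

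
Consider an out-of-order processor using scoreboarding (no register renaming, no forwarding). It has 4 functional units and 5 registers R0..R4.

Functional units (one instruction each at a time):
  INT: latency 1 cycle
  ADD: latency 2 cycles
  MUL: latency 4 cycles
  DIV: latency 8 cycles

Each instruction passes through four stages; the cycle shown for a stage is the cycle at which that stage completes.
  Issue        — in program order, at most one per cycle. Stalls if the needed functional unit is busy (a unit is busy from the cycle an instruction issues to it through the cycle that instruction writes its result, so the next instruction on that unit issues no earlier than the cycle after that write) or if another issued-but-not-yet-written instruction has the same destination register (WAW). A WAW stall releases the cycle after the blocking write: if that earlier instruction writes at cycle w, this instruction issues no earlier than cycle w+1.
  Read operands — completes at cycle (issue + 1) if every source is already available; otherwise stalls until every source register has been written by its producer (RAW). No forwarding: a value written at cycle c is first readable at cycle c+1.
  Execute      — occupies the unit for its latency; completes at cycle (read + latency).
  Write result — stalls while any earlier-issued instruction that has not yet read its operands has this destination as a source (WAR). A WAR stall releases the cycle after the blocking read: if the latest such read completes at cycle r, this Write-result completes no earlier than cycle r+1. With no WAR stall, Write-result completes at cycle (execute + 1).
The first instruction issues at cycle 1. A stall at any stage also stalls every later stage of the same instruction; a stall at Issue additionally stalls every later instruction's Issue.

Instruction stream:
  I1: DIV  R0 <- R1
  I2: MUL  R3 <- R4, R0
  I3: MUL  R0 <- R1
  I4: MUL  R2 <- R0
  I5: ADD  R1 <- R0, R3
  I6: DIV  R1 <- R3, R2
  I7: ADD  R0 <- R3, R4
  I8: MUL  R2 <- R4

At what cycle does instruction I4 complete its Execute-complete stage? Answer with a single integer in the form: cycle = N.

[I1] 1/2/10/11
[I2] 2/12/16/17  (RAW R0: wait I1 write@11)
[I3] 18/19/23/24  (struct: MUL busy until I2 writes@17)
[I4] 25/26/30/31  (struct: MUL busy until I3 writes@24)
[I5] 26/27/29/30
[I6] 31/32/40/41  (WAW R1: wait I5 write@30)
[I7] 32/33/35/36
[I8] 33/34/38/39

cycle = 30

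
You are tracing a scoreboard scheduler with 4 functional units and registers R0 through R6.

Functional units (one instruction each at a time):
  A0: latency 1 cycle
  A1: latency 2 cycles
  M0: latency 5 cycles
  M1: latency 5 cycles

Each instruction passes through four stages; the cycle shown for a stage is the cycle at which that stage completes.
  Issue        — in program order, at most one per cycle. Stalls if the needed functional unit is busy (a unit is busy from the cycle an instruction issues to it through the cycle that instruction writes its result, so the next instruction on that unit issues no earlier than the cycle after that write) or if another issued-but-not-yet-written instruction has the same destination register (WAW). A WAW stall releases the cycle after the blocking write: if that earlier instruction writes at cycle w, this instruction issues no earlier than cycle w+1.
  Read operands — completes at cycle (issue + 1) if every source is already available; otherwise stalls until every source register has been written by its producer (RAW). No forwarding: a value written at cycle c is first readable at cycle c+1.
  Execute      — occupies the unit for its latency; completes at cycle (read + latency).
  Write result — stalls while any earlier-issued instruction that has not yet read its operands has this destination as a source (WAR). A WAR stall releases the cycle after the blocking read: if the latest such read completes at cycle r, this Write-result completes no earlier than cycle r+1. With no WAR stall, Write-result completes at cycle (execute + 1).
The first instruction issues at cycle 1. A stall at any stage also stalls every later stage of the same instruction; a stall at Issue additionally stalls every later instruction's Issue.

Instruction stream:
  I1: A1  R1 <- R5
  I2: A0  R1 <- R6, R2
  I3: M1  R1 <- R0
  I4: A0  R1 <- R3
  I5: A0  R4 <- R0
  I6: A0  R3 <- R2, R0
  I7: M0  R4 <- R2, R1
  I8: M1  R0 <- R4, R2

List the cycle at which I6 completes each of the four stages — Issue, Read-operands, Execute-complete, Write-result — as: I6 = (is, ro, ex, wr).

I1  is:1  ro:2  ex:4  wr:5
I2  is:6  ro:7  ex:8  wr:9  — WAW R1: wait I1 write@5
I3  is:10  ro:11  ex:16  wr:17  — WAW R1: wait I2 write@9
I4  is:18  ro:19  ex:20  wr:21  — WAW R1: wait I3 write@17
I5  is:22  ro:23  ex:24  wr:25  — struct: A0 busy until I4 writes@21
I6  is:26  ro:27  ex:28  wr:29  — struct: A0 busy until I5 writes@25
I7  is:27  ro:28  ex:33  wr:34
I8  is:28  ro:35  ex:40  wr:41  — RAW R4: wait I7 write@34

I6 = (26, 27, 28, 29)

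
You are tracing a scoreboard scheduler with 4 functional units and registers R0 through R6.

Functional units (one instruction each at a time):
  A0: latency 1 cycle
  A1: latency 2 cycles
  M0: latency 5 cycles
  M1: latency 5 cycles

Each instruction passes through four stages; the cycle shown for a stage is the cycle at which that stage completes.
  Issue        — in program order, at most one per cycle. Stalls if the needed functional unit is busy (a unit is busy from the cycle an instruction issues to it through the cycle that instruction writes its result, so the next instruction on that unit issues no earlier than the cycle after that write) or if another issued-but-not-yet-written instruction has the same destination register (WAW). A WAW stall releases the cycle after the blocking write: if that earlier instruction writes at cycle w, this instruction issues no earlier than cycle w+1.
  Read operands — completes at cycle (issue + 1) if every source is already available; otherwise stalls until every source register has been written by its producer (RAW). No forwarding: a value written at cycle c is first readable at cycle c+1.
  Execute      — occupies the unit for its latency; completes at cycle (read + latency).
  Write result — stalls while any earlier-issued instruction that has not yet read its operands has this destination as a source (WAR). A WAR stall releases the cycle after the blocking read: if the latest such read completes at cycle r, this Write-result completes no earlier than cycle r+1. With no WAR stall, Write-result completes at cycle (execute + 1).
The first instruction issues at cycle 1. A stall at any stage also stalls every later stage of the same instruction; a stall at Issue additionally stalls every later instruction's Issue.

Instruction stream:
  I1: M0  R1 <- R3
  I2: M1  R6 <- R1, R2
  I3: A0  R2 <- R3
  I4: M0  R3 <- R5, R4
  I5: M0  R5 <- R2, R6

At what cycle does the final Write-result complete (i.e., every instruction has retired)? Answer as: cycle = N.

cycle = 24

cycle 1: I1 issues→M0
cycle 2: I1 reads; I2 issues→M1
cycle 3: I3 issues→A0
cycle 4: I3 reads
cycle 5: I3 exec-done
cycle 7: I1 exec-done
cycle 8: I1 writes R1
cycle 9: I2 reads; I4 issues→M0
cycle 10: I3 writes R2; I4 reads
cycle 14: I2 exec-done
cycle 15: I2 writes R6; I4 exec-done
cycle 16: I4 writes R3
cycle 17: I5 issues→M0
cycle 18: I5 reads
cycle 23: I5 exec-done
cycle 24: I5 writes R5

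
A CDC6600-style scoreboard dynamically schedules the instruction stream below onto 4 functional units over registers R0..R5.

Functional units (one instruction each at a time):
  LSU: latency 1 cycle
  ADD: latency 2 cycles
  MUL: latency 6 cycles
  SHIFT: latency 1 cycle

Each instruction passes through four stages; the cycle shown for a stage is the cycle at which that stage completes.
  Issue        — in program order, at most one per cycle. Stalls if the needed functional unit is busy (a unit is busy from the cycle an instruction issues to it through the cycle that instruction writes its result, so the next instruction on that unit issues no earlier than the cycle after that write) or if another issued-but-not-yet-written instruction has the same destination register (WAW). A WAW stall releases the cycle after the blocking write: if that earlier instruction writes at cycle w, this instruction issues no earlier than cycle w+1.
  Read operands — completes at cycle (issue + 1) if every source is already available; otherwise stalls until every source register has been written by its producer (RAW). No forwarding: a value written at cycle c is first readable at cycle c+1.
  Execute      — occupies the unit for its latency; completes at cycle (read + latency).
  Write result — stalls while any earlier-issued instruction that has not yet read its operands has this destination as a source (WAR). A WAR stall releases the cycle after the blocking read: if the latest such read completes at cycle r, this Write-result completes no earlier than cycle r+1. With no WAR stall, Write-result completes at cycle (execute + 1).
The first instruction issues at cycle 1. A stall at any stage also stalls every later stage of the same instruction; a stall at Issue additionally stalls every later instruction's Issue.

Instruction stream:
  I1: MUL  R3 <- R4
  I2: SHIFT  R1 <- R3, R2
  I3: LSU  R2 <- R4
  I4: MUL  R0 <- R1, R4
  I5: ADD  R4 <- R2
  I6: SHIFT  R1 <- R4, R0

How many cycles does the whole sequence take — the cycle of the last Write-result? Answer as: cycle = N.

cycle = 23

c1: I1 issues→MUL
c2: I1 reads · I2 issues→SHIFT
c3: I3 issues→LSU
c4: I3 reads
c5: I3 exec-done
c8: I1 exec-done
c9: I1 writes R3
c10: I2 reads · I4 issues→MUL
c11: I2 exec-done · I3 writes R2 · I5 issues→ADD
c12: I2 writes R1 · I5 reads
c13: I4 reads · I6 issues→SHIFT
c14: I5 exec-done
c15: I5 writes R4
c19: I4 exec-done
c20: I4 writes R0
c21: I6 reads
c22: I6 exec-done
c23: I6 writes R1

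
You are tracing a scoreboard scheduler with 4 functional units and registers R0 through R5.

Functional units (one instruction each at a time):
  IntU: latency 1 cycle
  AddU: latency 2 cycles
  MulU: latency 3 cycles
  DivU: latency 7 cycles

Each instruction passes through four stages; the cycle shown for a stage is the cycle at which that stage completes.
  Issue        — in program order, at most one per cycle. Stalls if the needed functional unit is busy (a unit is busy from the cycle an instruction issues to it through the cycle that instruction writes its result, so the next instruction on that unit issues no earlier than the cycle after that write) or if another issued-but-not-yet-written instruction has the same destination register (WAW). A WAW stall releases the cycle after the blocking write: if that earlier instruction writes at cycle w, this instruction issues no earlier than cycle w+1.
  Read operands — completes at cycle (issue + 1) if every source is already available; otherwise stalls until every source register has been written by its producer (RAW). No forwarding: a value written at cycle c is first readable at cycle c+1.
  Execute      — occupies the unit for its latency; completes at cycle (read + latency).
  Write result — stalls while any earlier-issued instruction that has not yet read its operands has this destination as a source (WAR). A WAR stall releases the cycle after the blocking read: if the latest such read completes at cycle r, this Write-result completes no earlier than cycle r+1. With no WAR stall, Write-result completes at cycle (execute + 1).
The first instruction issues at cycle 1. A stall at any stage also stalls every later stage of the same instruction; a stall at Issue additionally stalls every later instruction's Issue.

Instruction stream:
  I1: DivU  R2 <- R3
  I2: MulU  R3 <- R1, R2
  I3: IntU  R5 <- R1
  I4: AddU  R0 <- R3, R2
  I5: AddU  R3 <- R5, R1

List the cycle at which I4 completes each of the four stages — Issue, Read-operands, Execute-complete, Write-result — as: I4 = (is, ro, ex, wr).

t=1  issue I1 (DivU)
t=2  I1 read-ops, issue I2 (MulU)
t=3  issue I3 (IntU)
t=4  I3 read-ops, issue I4 (AddU)
t=5  I3 finished on IntU
t=6  I3→R5
t=9  I1 finished on DivU
t=10  I1→R2
t=11  I2 read-ops
t=14  I2 finished on MulU
t=15  I2→R3
t=16  I4 read-ops
t=18  I4 finished on AddU
t=19  I4→R0
t=20  issue I5 (AddU)
t=21  I5 read-ops
t=23  I5 finished on AddU
t=24  I5→R3

I4 = (4, 16, 18, 19)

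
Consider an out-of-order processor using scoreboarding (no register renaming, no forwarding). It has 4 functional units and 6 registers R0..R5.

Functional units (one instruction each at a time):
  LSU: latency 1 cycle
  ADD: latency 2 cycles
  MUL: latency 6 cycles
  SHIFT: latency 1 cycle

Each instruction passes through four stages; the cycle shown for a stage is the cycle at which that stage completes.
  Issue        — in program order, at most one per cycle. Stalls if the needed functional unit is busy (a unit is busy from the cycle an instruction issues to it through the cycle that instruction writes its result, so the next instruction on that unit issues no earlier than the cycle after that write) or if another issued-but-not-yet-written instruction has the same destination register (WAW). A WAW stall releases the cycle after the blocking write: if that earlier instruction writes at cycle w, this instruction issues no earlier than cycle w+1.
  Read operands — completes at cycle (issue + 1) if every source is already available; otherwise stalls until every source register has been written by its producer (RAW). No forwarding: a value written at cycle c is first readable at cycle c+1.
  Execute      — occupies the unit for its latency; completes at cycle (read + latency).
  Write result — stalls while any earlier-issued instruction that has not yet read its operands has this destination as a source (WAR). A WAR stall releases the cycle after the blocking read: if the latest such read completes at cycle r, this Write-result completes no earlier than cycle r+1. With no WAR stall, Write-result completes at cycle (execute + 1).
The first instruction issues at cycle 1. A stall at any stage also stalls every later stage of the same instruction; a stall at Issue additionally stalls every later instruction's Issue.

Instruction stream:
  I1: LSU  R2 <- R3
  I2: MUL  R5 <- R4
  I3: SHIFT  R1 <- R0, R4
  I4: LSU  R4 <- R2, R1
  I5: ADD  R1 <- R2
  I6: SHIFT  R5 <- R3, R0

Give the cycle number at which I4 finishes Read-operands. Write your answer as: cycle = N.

cycle = 7

[1] I1 issues→LSU
[2] I1 reads · I2 issues→MUL
[3] I1 exec-done · I2 reads · I3 issues→SHIFT
[4] I1 writes R2 · I3 reads
[5] I3 exec-done · I4 issues→LSU
[6] I3 writes R1
[7] I4 reads · I5 issues→ADD
[8] I4 exec-done · I5 reads
[9] I2 exec-done · I4 writes R4
[10] I2 writes R5 · I5 exec-done
[11] I5 writes R1 · I6 issues→SHIFT
[12] I6 reads
[13] I6 exec-done
[14] I6 writes R5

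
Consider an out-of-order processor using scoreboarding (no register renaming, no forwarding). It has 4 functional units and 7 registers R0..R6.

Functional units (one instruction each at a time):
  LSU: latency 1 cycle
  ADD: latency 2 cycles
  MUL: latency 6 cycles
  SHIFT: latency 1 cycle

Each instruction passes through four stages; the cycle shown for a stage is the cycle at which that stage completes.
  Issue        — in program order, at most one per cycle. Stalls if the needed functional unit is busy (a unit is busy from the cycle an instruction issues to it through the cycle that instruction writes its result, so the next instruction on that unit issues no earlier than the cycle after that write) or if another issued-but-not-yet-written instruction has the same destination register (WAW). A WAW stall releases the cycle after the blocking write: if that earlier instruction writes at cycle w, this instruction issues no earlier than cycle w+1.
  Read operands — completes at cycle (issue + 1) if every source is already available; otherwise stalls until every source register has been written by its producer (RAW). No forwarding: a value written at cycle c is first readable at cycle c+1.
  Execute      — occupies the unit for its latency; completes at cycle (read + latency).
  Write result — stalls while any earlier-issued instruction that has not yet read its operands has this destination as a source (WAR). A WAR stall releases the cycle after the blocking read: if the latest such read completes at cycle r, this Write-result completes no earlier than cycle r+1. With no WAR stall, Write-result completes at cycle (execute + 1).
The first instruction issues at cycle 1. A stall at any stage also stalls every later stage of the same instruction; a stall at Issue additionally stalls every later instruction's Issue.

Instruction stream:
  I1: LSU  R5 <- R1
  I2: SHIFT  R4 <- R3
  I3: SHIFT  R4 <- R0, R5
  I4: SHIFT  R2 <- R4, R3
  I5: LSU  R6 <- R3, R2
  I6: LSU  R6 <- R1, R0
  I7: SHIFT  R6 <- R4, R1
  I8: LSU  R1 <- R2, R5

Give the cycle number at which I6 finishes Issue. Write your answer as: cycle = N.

cycle = 17

cycle 1: issue I1 (LSU)
cycle 2: I1 read-ops · issue I2 (SHIFT)
cycle 3: I1 finished on LSU · I2 read-ops
cycle 4: I1→R5 · I2 finished on SHIFT
cycle 5: I2→R4
cycle 6: issue I3 (SHIFT)
cycle 7: I3 read-ops
cycle 8: I3 finished on SHIFT
cycle 9: I3→R4
cycle 10: issue I4 (SHIFT)
cycle 11: I4 read-ops · issue I5 (LSU)
cycle 12: I4 finished on SHIFT
cycle 13: I4→R2
cycle 14: I5 read-ops
cycle 15: I5 finished on LSU
cycle 16: I5→R6
cycle 17: issue I6 (LSU)
cycle 18: I6 read-ops
cycle 19: I6 finished on LSU
cycle 20: I6→R6
cycle 21: issue I7 (SHIFT)
cycle 22: I7 read-ops · issue I8 (LSU)
cycle 23: I7 finished on SHIFT · I8 read-ops
cycle 24: I7→R6 · I8 finished on LSU
cycle 25: I8→R1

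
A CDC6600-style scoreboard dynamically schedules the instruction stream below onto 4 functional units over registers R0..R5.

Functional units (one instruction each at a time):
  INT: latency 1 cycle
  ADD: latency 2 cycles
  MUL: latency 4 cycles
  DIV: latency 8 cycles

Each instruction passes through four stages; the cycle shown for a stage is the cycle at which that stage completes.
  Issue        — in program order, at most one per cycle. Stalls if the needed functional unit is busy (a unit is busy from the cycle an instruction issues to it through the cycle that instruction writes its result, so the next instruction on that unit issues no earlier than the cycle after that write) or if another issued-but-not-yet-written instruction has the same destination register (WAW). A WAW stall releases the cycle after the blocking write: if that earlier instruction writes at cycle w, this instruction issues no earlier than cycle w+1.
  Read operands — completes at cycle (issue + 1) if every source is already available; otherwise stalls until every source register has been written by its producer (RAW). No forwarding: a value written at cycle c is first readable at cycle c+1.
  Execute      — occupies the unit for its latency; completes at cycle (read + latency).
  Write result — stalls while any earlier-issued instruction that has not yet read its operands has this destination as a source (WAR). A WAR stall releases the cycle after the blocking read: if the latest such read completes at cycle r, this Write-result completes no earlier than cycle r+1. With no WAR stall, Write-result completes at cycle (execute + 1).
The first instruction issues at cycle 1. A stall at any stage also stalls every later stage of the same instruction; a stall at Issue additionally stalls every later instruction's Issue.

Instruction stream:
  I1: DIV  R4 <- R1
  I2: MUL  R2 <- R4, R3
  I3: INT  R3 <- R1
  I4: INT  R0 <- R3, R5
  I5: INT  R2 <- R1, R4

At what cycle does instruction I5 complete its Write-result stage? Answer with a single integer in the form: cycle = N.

cycle 1: I1 issues→DIV
cycle 2: I1 reads · I2 issues→MUL
cycle 3: I3 issues→INT
cycle 4: I3 reads
cycle 5: I3 exec-done
cycle 10: I1 exec-done
cycle 11: I1 writes R4
cycle 12: I2 reads
cycle 13: I3 writes R3
cycle 14: I4 issues→INT
cycle 15: I4 reads
cycle 16: I2 exec-done · I4 exec-done
cycle 17: I2 writes R2 · I4 writes R0
cycle 18: I5 issues→INT
cycle 19: I5 reads
cycle 20: I5 exec-done
cycle 21: I5 writes R2

cycle = 21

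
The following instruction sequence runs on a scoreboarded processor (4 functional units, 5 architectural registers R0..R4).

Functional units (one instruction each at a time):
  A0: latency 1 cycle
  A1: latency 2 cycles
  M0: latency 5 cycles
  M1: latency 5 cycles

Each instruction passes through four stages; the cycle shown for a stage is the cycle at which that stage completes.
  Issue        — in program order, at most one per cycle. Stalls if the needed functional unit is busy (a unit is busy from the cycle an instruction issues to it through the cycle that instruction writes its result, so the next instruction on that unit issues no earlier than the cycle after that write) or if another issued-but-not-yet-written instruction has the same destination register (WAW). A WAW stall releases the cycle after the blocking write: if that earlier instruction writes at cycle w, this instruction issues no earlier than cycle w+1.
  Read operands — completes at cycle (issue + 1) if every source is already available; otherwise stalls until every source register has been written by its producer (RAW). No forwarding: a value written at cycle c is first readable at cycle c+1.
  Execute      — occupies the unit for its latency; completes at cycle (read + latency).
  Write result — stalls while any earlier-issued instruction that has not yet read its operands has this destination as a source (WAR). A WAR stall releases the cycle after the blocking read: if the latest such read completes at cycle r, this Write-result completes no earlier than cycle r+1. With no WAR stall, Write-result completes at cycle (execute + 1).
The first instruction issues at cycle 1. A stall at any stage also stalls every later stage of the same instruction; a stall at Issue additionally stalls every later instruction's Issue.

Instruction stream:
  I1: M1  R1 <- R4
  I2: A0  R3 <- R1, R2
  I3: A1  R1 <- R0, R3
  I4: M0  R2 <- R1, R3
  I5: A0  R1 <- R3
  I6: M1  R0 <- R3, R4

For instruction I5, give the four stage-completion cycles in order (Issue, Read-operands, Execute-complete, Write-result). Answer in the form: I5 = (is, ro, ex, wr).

[1] I1 dispatched to M1
[2] I1 operands ready; I2 dispatched to A0
[7] I1 complete
[8] R1←I1
[9] I2 operands ready; I3 dispatched to A1
[10] I2 complete; I4 dispatched to M0
[11] R3←I2
[12] I3 operands ready
[14] I3 complete
[15] R1←I3
[16] I4 operands ready; I5 dispatched to A0
[17] I5 operands ready; I6 dispatched to M1
[18] I5 complete; I6 operands ready
[19] R1←I5
[21] I4 complete
[22] R2←I4
[23] I6 complete
[24] R0←I6

I5 = (16, 17, 18, 19)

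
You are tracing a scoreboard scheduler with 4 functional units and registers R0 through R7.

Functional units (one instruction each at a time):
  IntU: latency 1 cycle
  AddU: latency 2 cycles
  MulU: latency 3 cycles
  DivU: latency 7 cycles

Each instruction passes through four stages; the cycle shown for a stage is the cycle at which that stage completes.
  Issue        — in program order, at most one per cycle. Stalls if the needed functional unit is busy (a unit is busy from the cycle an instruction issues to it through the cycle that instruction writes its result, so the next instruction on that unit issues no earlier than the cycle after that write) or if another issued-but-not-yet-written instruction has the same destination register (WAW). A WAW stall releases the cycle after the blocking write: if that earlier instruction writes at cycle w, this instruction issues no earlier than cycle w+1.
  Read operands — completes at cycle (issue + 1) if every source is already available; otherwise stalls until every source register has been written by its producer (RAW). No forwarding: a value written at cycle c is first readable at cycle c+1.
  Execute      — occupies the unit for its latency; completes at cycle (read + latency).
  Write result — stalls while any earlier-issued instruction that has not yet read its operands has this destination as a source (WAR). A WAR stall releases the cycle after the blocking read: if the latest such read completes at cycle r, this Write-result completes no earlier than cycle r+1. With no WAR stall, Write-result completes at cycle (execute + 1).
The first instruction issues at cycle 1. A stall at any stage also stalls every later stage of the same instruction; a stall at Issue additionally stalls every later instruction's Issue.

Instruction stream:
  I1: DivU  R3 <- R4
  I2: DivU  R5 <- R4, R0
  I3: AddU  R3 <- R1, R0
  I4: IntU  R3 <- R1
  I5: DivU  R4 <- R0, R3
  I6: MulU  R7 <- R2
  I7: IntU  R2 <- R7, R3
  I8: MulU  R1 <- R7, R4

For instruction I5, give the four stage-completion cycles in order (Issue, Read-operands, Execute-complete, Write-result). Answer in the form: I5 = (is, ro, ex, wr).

I5 = (21, 22, 29, 30)

I1  is:1  ro:2  ex:9  wr:10
I2  is:11  ro:12  ex:19  wr:20  — struct: DivU busy until I1 writes@10
I3  is:12  ro:13  ex:15  wr:16
I4  is:17  ro:18  ex:19  wr:20  — WAW R3: wait I3 write@16
I5  is:21  ro:22  ex:29  wr:30  — struct: DivU busy until I2 writes@20
I6  is:22  ro:23  ex:26  wr:27
I7  is:23  ro:28  ex:29  wr:30  — RAW R7: wait I6 write@27
I8  is:28  ro:31  ex:34  wr:35  — struct: MulU busy until I6 writes@27, RAW R4: wait I5 write@30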